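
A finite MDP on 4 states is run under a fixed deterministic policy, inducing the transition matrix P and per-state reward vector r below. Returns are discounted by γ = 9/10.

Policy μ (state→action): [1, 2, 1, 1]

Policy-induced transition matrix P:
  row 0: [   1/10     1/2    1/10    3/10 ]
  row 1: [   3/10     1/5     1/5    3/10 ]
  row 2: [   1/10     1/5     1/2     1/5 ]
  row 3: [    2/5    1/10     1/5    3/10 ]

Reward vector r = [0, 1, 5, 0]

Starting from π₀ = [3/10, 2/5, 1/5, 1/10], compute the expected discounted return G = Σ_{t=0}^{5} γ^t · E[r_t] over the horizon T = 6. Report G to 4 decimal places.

t=0: π = [0.3000, 0.4000, 0.2000, 0.1000], E[r] = 1.4000, γ^t·E[r] = 1.400000, running G = 1.400000
t=1: π = [0.2100, 0.2800, 0.2300, 0.2800], E[r] = 1.4300, γ^t·E[r] = 1.287000, running G = 2.687000
t=2: π = [0.2400, 0.2350, 0.2480, 0.2770], E[r] = 1.4750, γ^t·E[r] = 1.194750, running G = 3.881750
t=3: π = [0.2301, 0.2443, 0.2504, 0.2752], E[r] = 1.4963, γ^t·E[r] = 1.090803, running G = 4.972553
t=4: π = [0.2314, 0.2415, 0.2521, 0.2750], E[r] = 1.5021, γ^t·E[r] = 0.985502, running G = 5.958054
t=5: π = [0.2308, 0.2419, 0.2525, 0.2748], E[r] = 1.5044, γ^t·E[r] = 0.888324, running G = 6.846379

G = 6.8464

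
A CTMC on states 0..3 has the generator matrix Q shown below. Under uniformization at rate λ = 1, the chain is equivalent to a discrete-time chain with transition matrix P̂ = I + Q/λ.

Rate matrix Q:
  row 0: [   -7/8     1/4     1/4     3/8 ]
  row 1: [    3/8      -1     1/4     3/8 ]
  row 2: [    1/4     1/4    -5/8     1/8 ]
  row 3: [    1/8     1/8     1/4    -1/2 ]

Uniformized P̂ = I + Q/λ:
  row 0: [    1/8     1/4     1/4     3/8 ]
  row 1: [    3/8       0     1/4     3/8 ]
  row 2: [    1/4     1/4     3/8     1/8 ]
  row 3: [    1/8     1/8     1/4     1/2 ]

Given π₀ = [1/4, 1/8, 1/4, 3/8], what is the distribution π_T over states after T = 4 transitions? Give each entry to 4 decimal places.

t=0: π = [0.2500, 0.1250, 0.2500, 0.3750]
t=1: π = [0.1875, 0.1719, 0.2813, 0.3594]
t=2: π = [0.2031, 0.1621, 0.2852, 0.3496]
t=3: π = [0.2012, 0.1658, 0.2856, 0.3474]
t=4: π = [0.2021, 0.1651, 0.2857, 0.3470]

π = [0.2021, 0.1651, 0.2857, 0.3470]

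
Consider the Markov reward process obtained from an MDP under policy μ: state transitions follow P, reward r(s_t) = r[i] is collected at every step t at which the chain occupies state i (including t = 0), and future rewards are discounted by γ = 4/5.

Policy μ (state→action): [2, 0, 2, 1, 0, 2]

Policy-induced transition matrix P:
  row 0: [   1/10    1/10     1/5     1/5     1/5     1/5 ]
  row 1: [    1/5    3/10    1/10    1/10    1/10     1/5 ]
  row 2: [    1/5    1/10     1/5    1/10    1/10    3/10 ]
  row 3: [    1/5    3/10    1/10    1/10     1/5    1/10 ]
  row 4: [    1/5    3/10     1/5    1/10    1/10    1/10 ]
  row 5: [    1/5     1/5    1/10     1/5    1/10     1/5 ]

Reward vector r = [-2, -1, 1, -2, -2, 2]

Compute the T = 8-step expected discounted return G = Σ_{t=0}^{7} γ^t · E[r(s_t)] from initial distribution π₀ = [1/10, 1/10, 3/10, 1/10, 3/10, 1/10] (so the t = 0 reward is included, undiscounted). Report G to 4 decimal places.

G = -2.4091

t=0: π = [0.1000, 0.1000, 0.3000, 0.1000, 0.3000, 0.1000], E[r] = -0.6000, γ^t·E[r] = -0.600000, running G = -0.600000
t=1: π = [0.1900, 0.2100, 0.1700, 0.1200, 0.1200, 0.1900], E[r] = -0.5200, γ^t·E[r] = -0.416000, running G = -1.016000
t=2: π = [0.1810, 0.2090, 0.1480, 0.1380, 0.1310, 0.1930], E[r] = -0.5750, γ^t·E[r] = -0.368000, running G = -1.384000
t=3: π = [0.1819, 0.2149, 0.1460, 0.1374, 0.1319, 0.1879], E[r] = -0.5955, γ^t·E[r] = -0.304896, running G = -1.688896
t=4: π = [0.1818, 0.2156, 0.1460, 0.1370, 0.1319, 0.1877], E[r] = -0.5958, γ^t·E[r] = -0.244019, running G = -1.932915
t=5: π = [0.1818, 0.2157, 0.1460, 0.1369, 0.1319, 0.1877], E[r] = -0.5956, γ^t·E[r] = -0.195160, running G = -2.128075
t=6: π = [0.1818, 0.2157, 0.1460, 0.1370, 0.1319, 0.1877], E[r] = -0.5956, γ^t·E[r] = -0.156125, running G = -2.284200
t=7: π = [0.1818, 0.2157, 0.1460, 0.1370, 0.1319, 0.1877], E[r] = -0.5956, γ^t·E[r] = -0.124901, running G = -2.409101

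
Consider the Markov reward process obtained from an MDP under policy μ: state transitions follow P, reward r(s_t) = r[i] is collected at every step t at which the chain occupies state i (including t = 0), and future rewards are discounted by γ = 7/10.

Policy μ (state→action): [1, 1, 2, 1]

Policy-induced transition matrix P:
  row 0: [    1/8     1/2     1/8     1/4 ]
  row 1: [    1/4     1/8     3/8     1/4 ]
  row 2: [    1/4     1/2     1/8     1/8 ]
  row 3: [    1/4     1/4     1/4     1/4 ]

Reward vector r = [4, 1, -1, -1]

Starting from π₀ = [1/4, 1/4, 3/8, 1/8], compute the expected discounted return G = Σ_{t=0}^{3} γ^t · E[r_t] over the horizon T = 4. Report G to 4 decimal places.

G = 1.9617

t=0: π = [0.2500, 0.2500, 0.3750, 0.1250], E[r] = 0.7500, γ^t·E[r] = 0.750000, running G = 0.750000
t=1: π = [0.2188, 0.3750, 0.2031, 0.2031], E[r] = 0.8438, γ^t·E[r] = 0.590625, running G = 1.340625
t=2: π = [0.2227, 0.3086, 0.2441, 0.2246], E[r] = 0.7305, γ^t·E[r] = 0.357930, running G = 1.698555
t=3: π = [0.2222, 0.3281, 0.2302, 0.2195], E[r] = 0.7671, γ^t·E[r] = 0.263112, running G = 1.961667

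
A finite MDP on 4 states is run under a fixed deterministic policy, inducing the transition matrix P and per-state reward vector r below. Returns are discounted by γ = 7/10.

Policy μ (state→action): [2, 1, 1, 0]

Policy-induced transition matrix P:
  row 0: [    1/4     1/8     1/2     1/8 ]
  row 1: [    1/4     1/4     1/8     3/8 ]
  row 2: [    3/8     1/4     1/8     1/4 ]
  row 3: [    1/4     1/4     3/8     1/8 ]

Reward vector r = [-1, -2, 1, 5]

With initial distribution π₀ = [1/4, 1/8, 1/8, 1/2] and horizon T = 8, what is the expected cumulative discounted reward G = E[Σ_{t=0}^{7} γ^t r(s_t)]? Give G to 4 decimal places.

t=0: π = [0.2500, 0.1250, 0.1250, 0.5000], E[r] = 2.1250, γ^t·E[r] = 2.125000, running G = 2.125000
t=1: π = [0.2656, 0.2188, 0.3438, 0.1719], E[r] = 0.5000, γ^t·E[r] = 0.350000, running G = 2.475000
t=2: π = [0.2930, 0.2168, 0.2676, 0.2227], E[r] = 0.6543, γ^t·E[r] = 0.320605, running G = 2.795605
t=3: π = [0.2834, 0.2134, 0.2905, 0.2126], E[r] = 0.6436, γ^t·E[r] = 0.220739, running G = 3.016345
t=4: π = [0.2863, 0.2146, 0.2845, 0.2147], E[r] = 0.6423, γ^t·E[r] = 0.154217, running G = 3.170562
t=5: π = [0.2856, 0.2142, 0.2860, 0.2142], E[r] = 0.6431, γ^t·E[r] = 0.108078, running G = 3.278639
t=6: π = [0.2858, 0.2143, 0.2856, 0.2143], E[r] = 0.6428, γ^t·E[r] = 0.075625, running G = 3.354264
t=7: π = [0.2857, 0.2143, 0.2857, 0.2143], E[r] = 0.6429, γ^t·E[r] = 0.052943, running G = 3.407208

G = 3.4072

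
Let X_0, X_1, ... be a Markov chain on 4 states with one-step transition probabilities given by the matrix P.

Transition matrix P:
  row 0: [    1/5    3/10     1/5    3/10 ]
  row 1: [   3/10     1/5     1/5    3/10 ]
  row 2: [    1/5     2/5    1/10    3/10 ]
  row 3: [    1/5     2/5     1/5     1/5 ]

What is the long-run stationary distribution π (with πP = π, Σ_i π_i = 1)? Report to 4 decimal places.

Balance equations π_j = Σ_i π_i·P[i][j]:
  π_0 = 1/5·π_0 + 3/10·π_1 + 1/5·π_2 + 1/5·π_3
  π_1 = 3/10·π_0 + 1/5·π_1 + 2/5·π_2 + 2/5·π_3
  π_2 = 1/5·π_0 + 1/5·π_1 + 1/10·π_2 + 1/5·π_3
  normalize: π_0 + π_1 + π_2 + π_3 = 1
Solving the linear system gives exactly π = [28/121, 38/121, 2/11, 3/11].

π = [0.2314, 0.3140, 0.1818, 0.2727]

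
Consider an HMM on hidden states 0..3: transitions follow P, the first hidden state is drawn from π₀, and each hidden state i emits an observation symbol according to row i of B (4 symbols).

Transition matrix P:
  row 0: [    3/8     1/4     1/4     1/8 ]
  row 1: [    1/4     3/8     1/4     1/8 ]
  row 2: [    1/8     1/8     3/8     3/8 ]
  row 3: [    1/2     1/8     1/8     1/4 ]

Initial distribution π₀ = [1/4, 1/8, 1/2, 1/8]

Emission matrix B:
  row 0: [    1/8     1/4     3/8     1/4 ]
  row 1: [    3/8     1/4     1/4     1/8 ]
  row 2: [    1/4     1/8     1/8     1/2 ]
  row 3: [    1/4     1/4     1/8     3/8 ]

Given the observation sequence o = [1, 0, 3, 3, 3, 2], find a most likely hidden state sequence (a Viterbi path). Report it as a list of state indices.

t=0: δ = [6.250e-02, 3.125e-02, 6.250e-02, 3.125e-02]  (obs o_0=1)
t=1: δ = [2.930e-03, 5.859e-03, 5.859e-03, 5.859e-03]  ψ = [0, 0, 2, 2]  (obs o_1=0)
t=2: δ = [7.324e-04, 2.747e-04, 1.099e-03, 8.240e-04]  ψ = [3, 1, 2, 2]  (obs o_2=3)
t=3: δ = [1.030e-04, 2.289e-05, 2.060e-04, 1.545e-04]  ψ = [3, 0, 2, 2]  (obs o_3=3)
t=4: δ = [1.931e-05, 3.219e-06, 3.862e-05, 2.897e-05]  ψ = [3, 0, 2, 2]  (obs o_4=3)
t=5: δ = [5.431e-06, 1.207e-06, 1.810e-06, 1.810e-06]  ψ = [3, 0, 2, 2]  (obs o_5=2)
backtrack: best end state = 0; path = [2, 2, 2, 2, 3, 0]

path = [2, 2, 2, 2, 3, 0]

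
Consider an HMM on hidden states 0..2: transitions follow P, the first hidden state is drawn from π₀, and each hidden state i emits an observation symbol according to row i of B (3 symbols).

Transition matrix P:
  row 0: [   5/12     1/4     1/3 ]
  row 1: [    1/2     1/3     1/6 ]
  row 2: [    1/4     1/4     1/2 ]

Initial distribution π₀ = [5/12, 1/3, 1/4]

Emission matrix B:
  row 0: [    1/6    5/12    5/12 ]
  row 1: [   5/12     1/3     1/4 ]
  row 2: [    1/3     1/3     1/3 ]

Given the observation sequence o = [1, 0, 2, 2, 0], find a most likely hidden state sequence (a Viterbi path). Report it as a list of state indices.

path = [0, 2, 2, 2, 2]

t=0: δ = [1.736e-01, 1.111e-01, 8.333e-02]  (obs o_0=1)
t=1: δ = [1.206e-02, 1.808e-02, 1.929e-02]  ψ = [0, 0, 0]  (obs o_1=0)
t=2: δ = [3.768e-03, 1.507e-03, 3.215e-03]  ψ = [1, 1, 2]  (obs o_2=2)
t=3: δ = [6.541e-04, 2.355e-04, 5.358e-04]  ψ = [0, 0, 2]  (obs o_3=2)
t=4: δ = [4.542e-05, 6.814e-05, 8.931e-05]  ψ = [0, 0, 2]  (obs o_4=0)
backtrack: best end state = 2; path = [0, 2, 2, 2, 2]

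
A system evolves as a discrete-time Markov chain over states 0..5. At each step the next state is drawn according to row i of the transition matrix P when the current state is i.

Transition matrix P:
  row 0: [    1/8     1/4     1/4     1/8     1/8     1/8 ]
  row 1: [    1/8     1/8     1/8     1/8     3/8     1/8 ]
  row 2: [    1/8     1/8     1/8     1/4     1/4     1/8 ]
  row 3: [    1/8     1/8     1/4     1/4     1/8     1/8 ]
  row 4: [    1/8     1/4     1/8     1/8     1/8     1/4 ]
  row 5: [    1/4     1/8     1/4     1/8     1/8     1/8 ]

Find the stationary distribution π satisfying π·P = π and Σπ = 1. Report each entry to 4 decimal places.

π = [0.1436, 0.1666, 0.1827, 0.1690, 0.1895, 0.1487]

Balance equations π_j = Σ_i π_i·P[i][j]:
  π_0 = 1/8·π_0 + 1/8·π_1 + 1/8·π_2 + 1/8·π_3 + 1/8·π_4 + 1/4·π_5
  π_1 = 1/4·π_0 + 1/8·π_1 + 1/8·π_2 + 1/8·π_3 + 1/4·π_4 + 1/8·π_5
  π_2 = 1/4·π_0 + 1/8·π_1 + 1/8·π_2 + 1/4·π_3 + 1/8·π_4 + 1/4·π_5
  π_3 = 1/8·π_0 + 1/8·π_1 + 1/4·π_2 + 1/4·π_3 + 1/8·π_4 + 1/8·π_5
  π_4 = 1/8·π_0 + 3/8·π_1 + 1/4·π_2 + 1/8·π_3 + 1/8·π_4 + 1/8·π_5
  normalize: π_0 + π_1 + π_2 + π_3 + π_4 + π_5 = 1
Solving the linear system gives exactly π = [5208/36271, 6044/36271, 6625/36271, 6128/36271, 6873/36271, 5393/36271].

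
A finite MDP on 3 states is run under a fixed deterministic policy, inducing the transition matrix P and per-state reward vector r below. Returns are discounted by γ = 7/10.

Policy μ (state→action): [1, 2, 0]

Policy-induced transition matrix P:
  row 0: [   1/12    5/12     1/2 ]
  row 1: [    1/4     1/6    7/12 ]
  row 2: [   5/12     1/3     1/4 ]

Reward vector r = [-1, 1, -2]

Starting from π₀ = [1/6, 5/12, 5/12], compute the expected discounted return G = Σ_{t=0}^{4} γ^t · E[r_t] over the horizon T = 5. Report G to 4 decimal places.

G = -2.0576

t=0: π = [0.1667, 0.4167, 0.4167], E[r] = -0.5833, γ^t·E[r] = -0.583333, running G = -0.583333
t=1: π = [0.2917, 0.2778, 0.4306], E[r] = -0.8750, γ^t·E[r] = -0.612500, running G = -1.195833
t=2: π = [0.2731, 0.3113, 0.4155], E[r] = -0.7928, γ^t·E[r] = -0.388484, running G = -1.584317
t=3: π = [0.2737, 0.3042, 0.4221], E[r] = -0.8137, γ^t·E[r] = -0.279084, running G = -1.863402
t=4: π = [0.2747, 0.3054, 0.4198], E[r] = -0.8089, γ^t·E[r] = -0.194228, running G = -2.057630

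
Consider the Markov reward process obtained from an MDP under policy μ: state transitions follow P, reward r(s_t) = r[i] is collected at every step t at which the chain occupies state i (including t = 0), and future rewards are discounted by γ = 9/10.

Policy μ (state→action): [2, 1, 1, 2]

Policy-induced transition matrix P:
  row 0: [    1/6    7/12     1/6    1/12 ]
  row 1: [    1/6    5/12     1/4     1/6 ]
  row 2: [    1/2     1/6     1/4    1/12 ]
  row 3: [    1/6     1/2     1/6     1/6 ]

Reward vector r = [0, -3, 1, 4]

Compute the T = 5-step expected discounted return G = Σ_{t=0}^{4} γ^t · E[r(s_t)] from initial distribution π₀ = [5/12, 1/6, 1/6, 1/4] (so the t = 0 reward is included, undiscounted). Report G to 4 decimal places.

G = -1.0848

t=0: π = [0.4167, 0.1667, 0.1667, 0.2500], E[r] = 0.6667, γ^t·E[r] = 0.666667, running G = 0.666667
t=1: π = [0.2222, 0.4653, 0.1944, 0.1181], E[r] = -0.7292, γ^t·E[r] = -0.656250, running G = 0.010417
t=2: π = [0.2315, 0.4149, 0.2216, 0.1319], E[r] = -0.4954, γ^t·E[r] = -0.401250, running G = -0.390833
t=3: π = [0.2405, 0.4108, 0.2197, 0.1289], E[r] = -0.4972, γ^t·E[r] = -0.362426, running G = -0.753259
t=4: π = [0.2399, 0.4126, 0.2192, 0.1283], E[r] = -0.5053, γ^t·E[r] = -0.331499, running G = -1.084758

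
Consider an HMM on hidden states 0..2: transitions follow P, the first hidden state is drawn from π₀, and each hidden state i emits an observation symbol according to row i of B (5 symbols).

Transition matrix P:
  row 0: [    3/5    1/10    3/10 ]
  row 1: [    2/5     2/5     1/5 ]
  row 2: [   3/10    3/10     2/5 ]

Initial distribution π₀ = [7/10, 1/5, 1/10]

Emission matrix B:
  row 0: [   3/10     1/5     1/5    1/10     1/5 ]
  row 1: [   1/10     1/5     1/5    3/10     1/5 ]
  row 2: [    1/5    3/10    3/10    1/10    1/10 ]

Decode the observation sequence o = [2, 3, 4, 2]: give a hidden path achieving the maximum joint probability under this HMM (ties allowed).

path = [0, 0, 0, 0]

t=0: δ = [1.400e-01, 4.000e-02, 3.000e-02]  (obs o_0=2)
t=1: δ = [8.400e-03, 4.800e-03, 4.200e-03]  ψ = [0, 1, 0]  (obs o_1=3)
t=2: δ = [1.008e-03, 3.840e-04, 2.520e-04]  ψ = [0, 1, 0]  (obs o_2=4)
t=3: δ = [1.210e-04, 3.072e-05, 9.072e-05]  ψ = [0, 1, 0]  (obs o_3=2)
backtrack: best end state = 0; path = [0, 0, 0, 0]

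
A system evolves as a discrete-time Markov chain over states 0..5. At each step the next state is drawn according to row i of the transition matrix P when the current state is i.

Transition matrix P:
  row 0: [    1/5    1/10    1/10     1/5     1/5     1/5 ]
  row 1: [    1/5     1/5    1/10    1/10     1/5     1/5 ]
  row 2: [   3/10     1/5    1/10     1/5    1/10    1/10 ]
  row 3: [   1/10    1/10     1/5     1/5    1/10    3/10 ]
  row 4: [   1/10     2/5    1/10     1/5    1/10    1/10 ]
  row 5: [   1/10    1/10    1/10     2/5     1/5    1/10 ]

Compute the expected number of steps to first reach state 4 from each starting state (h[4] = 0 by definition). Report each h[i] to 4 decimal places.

First-step conditioning: h[4] = 0; for i ≠ 4, h[i] = 1 + Σ_k P[i][k]·h[k].
  h[0] = 1 + 1/5·h[0] + 1/10·h[1] + 1/10·h[2] + 1/5·h[3] + 1/5·h[5]
  h[1] = 1 + 1/5·h[0] + 1/5·h[1] + 1/10·h[2] + 1/10·h[3] + 1/5·h[5]
  h[2] = 1 + 3/10·h[0] + 1/5·h[1] + 1/10·h[2] + 1/5·h[3] + 1/10·h[5]
  h[3] = 1 + 1/10·h[0] + 1/10·h[1] + 1/5·h[2] + 1/5·h[3] + 3/10·h[5]
  h[5] = 1 + 1/10·h[0] + 1/10·h[1] + 1/10·h[2] + 2/5·h[3] + 1/10·h[5]
Solving the 5×5 linear system over states ≠ 4 gives exactly h = [48745/8051, 580/97, 53460/8051, 54190/8051, 0, 49735/8051] (h[4] = 0 is the target).

h = [6.0545, 5.9794, 6.6402, 6.7308, 0.0000, 6.1775]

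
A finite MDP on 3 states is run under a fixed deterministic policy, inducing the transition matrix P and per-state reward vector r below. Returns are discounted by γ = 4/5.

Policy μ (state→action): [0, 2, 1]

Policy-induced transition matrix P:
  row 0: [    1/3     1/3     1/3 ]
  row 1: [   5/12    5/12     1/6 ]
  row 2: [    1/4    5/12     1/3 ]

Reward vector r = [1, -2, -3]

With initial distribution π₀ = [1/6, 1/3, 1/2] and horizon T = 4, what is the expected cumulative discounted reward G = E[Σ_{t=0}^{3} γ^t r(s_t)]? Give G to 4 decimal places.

G = -4.4795

t=0: π = [0.1667, 0.3333, 0.5000], E[r] = -2.0000, γ^t·E[r] = -2.000000, running G = -2.000000
t=1: π = [0.3194, 0.4028, 0.2778], E[r] = -1.3194, γ^t·E[r] = -1.055556, running G = -3.055556
t=2: π = [0.3438, 0.3900, 0.2662], E[r] = -1.2350, γ^t·E[r] = -0.790370, running G = -3.845926
t=3: π = [0.3437, 0.3880, 0.2683], E[r] = -1.2374, γ^t·E[r] = -0.633531, running G = -4.479457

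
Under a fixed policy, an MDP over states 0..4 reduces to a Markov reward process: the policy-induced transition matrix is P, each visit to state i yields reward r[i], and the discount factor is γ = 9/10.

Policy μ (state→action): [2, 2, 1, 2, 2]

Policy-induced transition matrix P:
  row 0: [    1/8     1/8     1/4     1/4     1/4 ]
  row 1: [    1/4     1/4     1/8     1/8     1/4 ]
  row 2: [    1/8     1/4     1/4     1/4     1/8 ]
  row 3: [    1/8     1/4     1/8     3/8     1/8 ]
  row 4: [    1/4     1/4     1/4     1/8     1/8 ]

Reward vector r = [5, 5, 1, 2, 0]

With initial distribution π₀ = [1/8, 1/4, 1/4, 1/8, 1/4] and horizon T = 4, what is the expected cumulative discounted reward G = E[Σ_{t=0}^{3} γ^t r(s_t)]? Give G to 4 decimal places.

G = 8.9173

t=0: π = [0.1250, 0.2500, 0.2500, 0.1250, 0.2500], E[r] = 2.3750, γ^t·E[r] = 2.375000, running G = 2.375000
t=1: π = [0.1875, 0.2344, 0.2031, 0.2031, 0.1719], E[r] = 2.7188, γ^t·E[r] = 2.446875, running G = 4.821875
t=2: π = [0.1758, 0.2266, 0.1953, 0.2246, 0.1777], E[r] = 2.6563, γ^t·E[r] = 2.151563, running G = 6.973438
t=3: π = [0.1755, 0.2280, 0.1936, 0.2275, 0.1753], E[r] = 2.6665, γ^t·E[r] = 1.943881, running G = 8.917319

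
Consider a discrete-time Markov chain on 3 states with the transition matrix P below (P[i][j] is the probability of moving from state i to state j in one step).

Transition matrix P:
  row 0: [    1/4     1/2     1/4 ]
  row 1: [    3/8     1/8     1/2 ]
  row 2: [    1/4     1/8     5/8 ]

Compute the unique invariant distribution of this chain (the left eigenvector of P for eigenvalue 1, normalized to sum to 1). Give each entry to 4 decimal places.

π = [0.2787, 0.2295, 0.4918]

Balance equations π_j = Σ_i π_i·P[i][j]:
  π_0 = 1/4·π_0 + 3/8·π_1 + 1/4·π_2
  π_1 = 1/2·π_0 + 1/8·π_1 + 1/8·π_2
  normalize: π_0 + π_1 + π_2 = 1
Solving the linear system gives exactly π = [17/61, 14/61, 30/61].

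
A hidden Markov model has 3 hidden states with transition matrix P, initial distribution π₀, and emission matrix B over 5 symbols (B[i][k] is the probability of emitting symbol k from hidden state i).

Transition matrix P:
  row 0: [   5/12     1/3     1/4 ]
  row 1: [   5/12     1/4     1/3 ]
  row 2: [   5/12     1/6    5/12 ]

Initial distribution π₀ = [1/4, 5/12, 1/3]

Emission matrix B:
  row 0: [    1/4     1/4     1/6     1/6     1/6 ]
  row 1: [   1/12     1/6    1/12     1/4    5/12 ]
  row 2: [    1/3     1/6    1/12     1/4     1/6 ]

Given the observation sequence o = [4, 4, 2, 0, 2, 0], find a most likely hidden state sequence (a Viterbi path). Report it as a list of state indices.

path = [1, 1, 0, 0, 0, 0]

t=0: δ = [4.167e-02, 1.736e-01, 5.556e-02]  (obs o_0=4)
t=1: δ = [1.206e-02, 1.808e-02, 9.645e-03]  ψ = [1, 1, 1]  (obs o_1=4)
t=2: δ = [1.256e-03, 3.768e-04, 5.023e-04]  ψ = [1, 1, 1]  (obs o_2=2)
t=3: δ = [1.308e-04, 3.489e-05, 1.047e-04]  ψ = [0, 0, 0]  (obs o_3=0)
t=4: δ = [9.085e-06, 3.634e-06, 3.634e-06]  ψ = [0, 0, 2]  (obs o_4=2)
t=5: δ = [9.463e-07, 2.524e-07, 7.571e-07]  ψ = [0, 0, 0]  (obs o_5=0)
backtrack: best end state = 0; path = [1, 1, 0, 0, 0, 0]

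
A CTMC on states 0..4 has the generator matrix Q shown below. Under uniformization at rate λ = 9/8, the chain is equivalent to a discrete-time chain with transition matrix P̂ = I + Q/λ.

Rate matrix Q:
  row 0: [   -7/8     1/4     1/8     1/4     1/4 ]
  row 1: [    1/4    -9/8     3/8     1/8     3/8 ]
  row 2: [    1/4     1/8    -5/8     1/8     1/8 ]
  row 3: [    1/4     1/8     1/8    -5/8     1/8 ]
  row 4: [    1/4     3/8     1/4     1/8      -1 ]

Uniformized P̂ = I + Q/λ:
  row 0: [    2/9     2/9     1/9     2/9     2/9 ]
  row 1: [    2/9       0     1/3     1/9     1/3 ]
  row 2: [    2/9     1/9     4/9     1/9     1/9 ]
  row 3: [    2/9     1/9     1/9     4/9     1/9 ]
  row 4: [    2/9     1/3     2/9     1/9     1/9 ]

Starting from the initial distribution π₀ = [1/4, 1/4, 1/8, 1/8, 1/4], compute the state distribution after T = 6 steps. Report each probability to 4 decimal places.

t=0: π = [0.2500, 0.2500, 0.1250, 0.1250, 0.2500]
t=1: π = [0.2222, 0.1667, 0.2361, 0.1806, 0.1944]
t=2: π = [0.2222, 0.1605, 0.2485, 0.1960, 0.1728]
t=3: π = [0.2222, 0.1564, 0.2488, 0.2011, 0.1715]
t=4: π = [0.2222, 0.1565, 0.2478, 0.2028, 0.1706]
t=5: π = [0.2222, 0.1563, 0.2475, 0.2034, 0.1706]
t=6: π = [0.2222, 0.1563, 0.2473, 0.2036, 0.1705]

π = [0.2222, 0.1563, 0.2473, 0.2036, 0.1705]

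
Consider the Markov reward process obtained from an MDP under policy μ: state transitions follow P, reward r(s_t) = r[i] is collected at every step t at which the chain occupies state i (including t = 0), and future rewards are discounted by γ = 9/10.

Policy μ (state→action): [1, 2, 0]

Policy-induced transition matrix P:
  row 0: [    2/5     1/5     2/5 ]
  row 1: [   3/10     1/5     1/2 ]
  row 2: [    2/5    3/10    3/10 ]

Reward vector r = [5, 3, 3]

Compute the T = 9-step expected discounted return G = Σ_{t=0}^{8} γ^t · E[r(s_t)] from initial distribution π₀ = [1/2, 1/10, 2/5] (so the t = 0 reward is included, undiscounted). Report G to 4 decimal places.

t=0: π = [0.5000, 0.1000, 0.4000], E[r] = 4.0000, γ^t·E[r] = 4.000000, running G = 4.000000
t=1: π = [0.3900, 0.2400, 0.3700], E[r] = 3.7800, γ^t·E[r] = 3.402000, running G = 7.402000
t=2: π = [0.3760, 0.2370, 0.3870], E[r] = 3.7520, γ^t·E[r] = 3.039120, running G = 10.441120
t=3: π = [0.3763, 0.2387, 0.3850], E[r] = 3.7526, γ^t·E[r] = 2.735645, running G = 13.176765
t=4: π = [0.3761, 0.2385, 0.3854], E[r] = 3.7523, γ^t·E[r] = 2.461858, running G = 15.638623
t=5: π = [0.3762, 0.2385, 0.3853], E[r] = 3.7523, γ^t·E[r] = 2.215696, running G = 17.854319
t=6: π = [0.3761, 0.2385, 0.3853], E[r] = 3.7523, γ^t·E[r] = 1.994122, running G = 19.848441
t=7: π = [0.3761, 0.2385, 0.3853], E[r] = 3.7523, γ^t·E[r] = 1.794710, running G = 21.643151
t=8: π = [0.3761, 0.2385, 0.3853], E[r] = 3.7523, γ^t·E[r] = 1.615239, running G = 23.258391

G = 23.2584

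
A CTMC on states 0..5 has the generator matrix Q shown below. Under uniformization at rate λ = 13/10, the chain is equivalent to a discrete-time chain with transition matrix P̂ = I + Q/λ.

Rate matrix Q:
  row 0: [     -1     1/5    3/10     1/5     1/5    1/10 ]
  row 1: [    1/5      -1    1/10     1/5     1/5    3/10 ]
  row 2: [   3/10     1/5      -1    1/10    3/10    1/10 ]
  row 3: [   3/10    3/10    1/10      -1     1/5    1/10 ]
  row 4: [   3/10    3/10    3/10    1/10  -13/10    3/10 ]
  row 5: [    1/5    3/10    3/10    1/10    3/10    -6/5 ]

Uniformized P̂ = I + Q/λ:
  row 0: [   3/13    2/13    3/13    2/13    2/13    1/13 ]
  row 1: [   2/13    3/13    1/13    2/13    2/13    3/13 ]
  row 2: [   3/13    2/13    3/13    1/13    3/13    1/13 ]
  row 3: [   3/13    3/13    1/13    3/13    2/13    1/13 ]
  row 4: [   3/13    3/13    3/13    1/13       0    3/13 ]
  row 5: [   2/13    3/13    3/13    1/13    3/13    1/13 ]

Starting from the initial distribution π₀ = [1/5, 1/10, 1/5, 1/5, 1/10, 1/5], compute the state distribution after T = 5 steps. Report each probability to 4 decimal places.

t=0: π = [0.2000, 0.1000, 0.2000, 0.2000, 0.1000, 0.2000]
t=1: π = [0.2077, 0.2000, 0.1846, 0.1308, 0.1692, 0.1077]
t=2: π = [0.2071, 0.2006, 0.1799, 0.1284, 0.1503, 0.1337]
t=3: π = [0.2051, 0.2010, 0.1802, 0.1280, 0.1548, 0.1309]
t=4: π = [0.2052, 0.2011, 0.1801, 0.1279, 0.1540, 0.1317]
t=5: π = [0.2052, 0.2011, 0.1802, 0.1279, 0.1541, 0.1316]

π = [0.2052, 0.2011, 0.1802, 0.1279, 0.1541, 0.1316]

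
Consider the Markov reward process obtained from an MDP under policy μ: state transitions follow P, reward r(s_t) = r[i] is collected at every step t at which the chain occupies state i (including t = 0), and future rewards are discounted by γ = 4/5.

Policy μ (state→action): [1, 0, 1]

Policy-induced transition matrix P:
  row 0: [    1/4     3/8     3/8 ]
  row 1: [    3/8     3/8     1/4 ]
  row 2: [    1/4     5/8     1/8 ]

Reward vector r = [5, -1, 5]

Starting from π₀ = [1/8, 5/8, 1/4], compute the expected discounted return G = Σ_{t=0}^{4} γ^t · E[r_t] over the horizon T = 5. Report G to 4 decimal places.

G = 6.8615

t=0: π = [0.1250, 0.6250, 0.2500], E[r] = 1.2500, γ^t·E[r] = 1.250000, running G = 1.250000
t=1: π = [0.3281, 0.4375, 0.2344], E[r] = 2.3750, γ^t·E[r] = 1.900000, running G = 3.150000
t=2: π = [0.3047, 0.4336, 0.2617], E[r] = 2.3984, γ^t·E[r] = 1.535000, running G = 4.685000
t=3: π = [0.3042, 0.4404, 0.2554], E[r] = 2.3574, γ^t·E[r] = 1.207000, running G = 5.892000
t=4: π = [0.3051, 0.4388, 0.2561], E[r] = 2.3669, γ^t·E[r] = 0.969500, running G = 6.861500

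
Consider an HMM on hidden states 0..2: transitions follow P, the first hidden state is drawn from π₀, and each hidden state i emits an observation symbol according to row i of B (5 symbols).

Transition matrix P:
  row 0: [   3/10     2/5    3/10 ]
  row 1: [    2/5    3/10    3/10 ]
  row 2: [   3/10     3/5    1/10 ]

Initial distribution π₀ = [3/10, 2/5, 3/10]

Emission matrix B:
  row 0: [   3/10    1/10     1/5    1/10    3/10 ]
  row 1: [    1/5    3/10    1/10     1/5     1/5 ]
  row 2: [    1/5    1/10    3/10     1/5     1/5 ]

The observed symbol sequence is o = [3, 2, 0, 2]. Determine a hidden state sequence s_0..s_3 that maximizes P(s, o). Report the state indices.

t=0: δ = [3.000e-02, 8.000e-02, 6.000e-02]  (obs o_0=3)
t=1: δ = [6.400e-03, 3.600e-03, 7.200e-03]  ψ = [1, 2, 1]  (obs o_1=2)
t=2: δ = [6.480e-04, 8.640e-04, 3.840e-04]  ψ = [2, 2, 0]  (obs o_2=0)
t=3: δ = [6.912e-05, 2.592e-05, 7.776e-05]  ψ = [1, 0, 1]  (obs o_3=2)
backtrack: best end state = 2; path = [1, 2, 1, 2]

path = [1, 2, 1, 2]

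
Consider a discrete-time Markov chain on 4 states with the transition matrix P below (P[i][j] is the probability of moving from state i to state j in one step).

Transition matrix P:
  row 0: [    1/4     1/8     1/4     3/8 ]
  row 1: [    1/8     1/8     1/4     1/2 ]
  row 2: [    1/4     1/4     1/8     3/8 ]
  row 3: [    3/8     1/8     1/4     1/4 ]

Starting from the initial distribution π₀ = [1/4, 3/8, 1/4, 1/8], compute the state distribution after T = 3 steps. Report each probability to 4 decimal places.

π = [0.2739, 0.1528, 0.2222, 0.3511]

t=0: π = [0.2500, 0.3750, 0.2500, 0.1250]
t=1: π = [0.2188, 0.1563, 0.2188, 0.4063]
t=2: π = [0.2813, 0.1523, 0.2227, 0.3438]
t=3: π = [0.2739, 0.1528, 0.2222, 0.3511]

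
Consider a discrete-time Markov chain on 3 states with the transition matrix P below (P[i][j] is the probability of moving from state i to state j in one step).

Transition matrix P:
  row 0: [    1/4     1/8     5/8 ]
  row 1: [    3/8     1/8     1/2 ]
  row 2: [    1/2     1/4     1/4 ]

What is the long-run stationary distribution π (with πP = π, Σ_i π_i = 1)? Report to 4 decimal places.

π = [0.3820, 0.1798, 0.4382]

Balance equations π_j = Σ_i π_i·P[i][j]:
  π_0 = 1/4·π_0 + 3/8·π_1 + 1/2·π_2
  π_1 = 1/8·π_0 + 1/8·π_1 + 1/4·π_2
  normalize: π_0 + π_1 + π_2 = 1
Solving the linear system gives exactly π = [34/89, 16/89, 39/89].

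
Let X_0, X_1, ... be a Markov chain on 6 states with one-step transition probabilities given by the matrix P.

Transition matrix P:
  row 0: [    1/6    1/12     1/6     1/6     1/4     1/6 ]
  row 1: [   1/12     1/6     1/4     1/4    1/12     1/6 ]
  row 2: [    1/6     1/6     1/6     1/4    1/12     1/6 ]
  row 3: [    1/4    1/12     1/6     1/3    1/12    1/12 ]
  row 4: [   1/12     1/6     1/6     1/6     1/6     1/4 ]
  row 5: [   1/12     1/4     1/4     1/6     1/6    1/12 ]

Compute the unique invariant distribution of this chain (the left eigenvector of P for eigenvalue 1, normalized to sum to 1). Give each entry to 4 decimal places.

π = [0.1508, 0.1468, 0.1911, 0.2338, 0.1316, 0.1460]

Balance equations π_j = Σ_i π_i·P[i][j]:
  π_0 = 1/6·π_0 + 1/12·π_1 + 1/6·π_2 + 1/4·π_3 + 1/12·π_4 + 1/12·π_5
  π_1 = 1/12·π_0 + 1/6·π_1 + 1/6·π_2 + 1/12·π_3 + 1/6·π_4 + 1/4·π_5
  π_2 = 1/6·π_0 + 1/4·π_1 + 1/6·π_2 + 1/6·π_3 + 1/6·π_4 + 1/4·π_5
  π_3 = 1/6·π_0 + 1/4·π_1 + 1/4·π_2 + 1/3·π_3 + 1/6·π_4 + 1/6·π_5
  π_4 = 1/4·π_0 + 1/12·π_1 + 1/12·π_2 + 1/12·π_3 + 1/6·π_4 + 1/6·π_5
  normalize: π_0 + π_1 + π_2 + π_3 + π_4 + π_5 = 1
Solving the linear system gives exactly π = [34339/227735, 33428/227735, 1176/6155, 53241/227735, 29969/227735, 33246/227735].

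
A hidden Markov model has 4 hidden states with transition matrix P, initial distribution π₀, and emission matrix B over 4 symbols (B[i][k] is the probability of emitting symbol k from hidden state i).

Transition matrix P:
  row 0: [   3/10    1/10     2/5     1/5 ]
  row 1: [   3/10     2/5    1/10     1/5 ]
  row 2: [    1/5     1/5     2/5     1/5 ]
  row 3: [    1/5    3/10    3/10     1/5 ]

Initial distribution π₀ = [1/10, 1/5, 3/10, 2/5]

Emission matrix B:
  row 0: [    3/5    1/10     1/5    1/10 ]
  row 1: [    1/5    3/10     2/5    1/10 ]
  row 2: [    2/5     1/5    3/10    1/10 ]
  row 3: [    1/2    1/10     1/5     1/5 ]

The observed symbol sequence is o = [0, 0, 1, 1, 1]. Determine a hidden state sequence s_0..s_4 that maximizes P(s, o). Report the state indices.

path = [3, 3, 1, 1, 1]

t=0: δ = [6.000e-02, 4.000e-02, 1.200e-01, 2.000e-01]  (obs o_0=0)
t=1: δ = [2.400e-02, 1.200e-02, 2.400e-02, 2.000e-02]  ψ = [3, 3, 3, 3]  (obs o_1=0)
t=2: δ = [7.200e-04, 1.800e-03, 1.920e-03, 4.800e-04]  ψ = [0, 3, 0, 0]  (obs o_2=1)
t=3: δ = [5.400e-05, 2.160e-04, 1.536e-04, 3.840e-05]  ψ = [1, 1, 2, 2]  (obs o_3=1)
t=4: δ = [6.480e-06, 2.592e-05, 1.229e-05, 4.320e-06]  ψ = [1, 1, 2, 1]  (obs o_4=1)
backtrack: best end state = 1; path = [3, 3, 1, 1, 1]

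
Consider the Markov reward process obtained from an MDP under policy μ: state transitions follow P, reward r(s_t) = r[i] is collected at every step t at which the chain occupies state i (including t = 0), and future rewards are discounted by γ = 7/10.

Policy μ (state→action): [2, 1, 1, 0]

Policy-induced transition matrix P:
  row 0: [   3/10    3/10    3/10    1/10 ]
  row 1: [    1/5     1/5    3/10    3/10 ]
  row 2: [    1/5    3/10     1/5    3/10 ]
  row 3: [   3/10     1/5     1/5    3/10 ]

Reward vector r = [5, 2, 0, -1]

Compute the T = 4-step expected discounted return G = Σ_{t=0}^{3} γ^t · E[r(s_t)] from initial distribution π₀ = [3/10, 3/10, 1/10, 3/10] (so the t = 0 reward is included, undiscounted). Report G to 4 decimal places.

t=0: π = [0.3000, 0.3000, 0.1000, 0.3000], E[r] = 1.8000, γ^t·E[r] = 1.800000, running G = 1.800000
t=1: π = [0.2600, 0.2400, 0.2600, 0.2400], E[r] = 1.5400, γ^t·E[r] = 1.078000, running G = 2.878000
t=2: π = [0.2500, 0.2520, 0.2500, 0.2480], E[r] = 1.5060, γ^t·E[r] = 0.737940, running G = 3.615940
t=3: π = [0.2498, 0.2500, 0.2502, 0.2500], E[r] = 1.4990, γ^t·E[r] = 0.514157, running G = 4.130097

G = 4.1301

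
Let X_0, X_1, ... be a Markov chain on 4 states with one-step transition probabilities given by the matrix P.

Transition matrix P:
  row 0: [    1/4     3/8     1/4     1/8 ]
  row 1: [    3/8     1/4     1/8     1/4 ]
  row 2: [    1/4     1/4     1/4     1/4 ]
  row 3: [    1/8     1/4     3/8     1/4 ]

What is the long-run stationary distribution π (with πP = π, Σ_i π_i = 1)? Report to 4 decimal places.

π = [0.2581, 0.2823, 0.2419, 0.2177]

Balance equations π_j = Σ_i π_i·P[i][j]:
  π_0 = 1/4·π_0 + 3/8·π_1 + 1/4·π_2 + 1/8·π_3
  π_1 = 3/8·π_0 + 1/4·π_1 + 1/4·π_2 + 1/4·π_3
  π_2 = 1/4·π_0 + 1/8·π_1 + 1/4·π_2 + 3/8·π_3
  normalize: π_0 + π_1 + π_2 + π_3 = 1
Solving the linear system gives exactly π = [8/31, 35/124, 15/62, 27/124].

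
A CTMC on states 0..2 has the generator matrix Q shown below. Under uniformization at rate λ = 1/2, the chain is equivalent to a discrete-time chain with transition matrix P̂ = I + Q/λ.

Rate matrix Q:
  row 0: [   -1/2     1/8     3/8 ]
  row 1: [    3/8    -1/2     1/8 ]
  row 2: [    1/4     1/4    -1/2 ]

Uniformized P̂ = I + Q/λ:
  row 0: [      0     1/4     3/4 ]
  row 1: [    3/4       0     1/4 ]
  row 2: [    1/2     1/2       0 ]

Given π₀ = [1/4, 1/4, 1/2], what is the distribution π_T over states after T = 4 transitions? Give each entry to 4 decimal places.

t=0: π = [0.2500, 0.2500, 0.5000]
t=1: π = [0.4375, 0.3125, 0.2500]
t=2: π = [0.3594, 0.2344, 0.4063]
t=3: π = [0.3789, 0.2930, 0.3281]
t=4: π = [0.3838, 0.2588, 0.3574]

π = [0.3838, 0.2588, 0.3574]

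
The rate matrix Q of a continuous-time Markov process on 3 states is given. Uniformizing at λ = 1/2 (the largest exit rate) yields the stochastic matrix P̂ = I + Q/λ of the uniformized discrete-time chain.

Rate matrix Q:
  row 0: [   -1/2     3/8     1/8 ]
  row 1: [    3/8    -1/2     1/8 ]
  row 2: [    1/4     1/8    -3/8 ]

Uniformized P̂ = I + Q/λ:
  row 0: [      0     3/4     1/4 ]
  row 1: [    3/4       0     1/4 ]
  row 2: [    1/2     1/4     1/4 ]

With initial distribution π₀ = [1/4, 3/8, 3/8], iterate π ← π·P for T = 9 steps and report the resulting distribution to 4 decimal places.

π = [0.4005, 0.3495, 0.2500]

t=0: π = [0.2500, 0.3750, 0.3750]
t=1: π = [0.4688, 0.2813, 0.2500]
t=2: π = [0.3359, 0.4141, 0.2500]
t=3: π = [0.4355, 0.3145, 0.2500]
t=4: π = [0.3608, 0.3892, 0.2500]
t=5: π = [0.4169, 0.3331, 0.2500]
t=6: π = [0.3748, 0.3752, 0.2500]
t=7: π = [0.4064, 0.3436, 0.2500]
t=8: π = [0.3827, 0.3673, 0.2500]
t=9: π = [0.4005, 0.3495, 0.2500]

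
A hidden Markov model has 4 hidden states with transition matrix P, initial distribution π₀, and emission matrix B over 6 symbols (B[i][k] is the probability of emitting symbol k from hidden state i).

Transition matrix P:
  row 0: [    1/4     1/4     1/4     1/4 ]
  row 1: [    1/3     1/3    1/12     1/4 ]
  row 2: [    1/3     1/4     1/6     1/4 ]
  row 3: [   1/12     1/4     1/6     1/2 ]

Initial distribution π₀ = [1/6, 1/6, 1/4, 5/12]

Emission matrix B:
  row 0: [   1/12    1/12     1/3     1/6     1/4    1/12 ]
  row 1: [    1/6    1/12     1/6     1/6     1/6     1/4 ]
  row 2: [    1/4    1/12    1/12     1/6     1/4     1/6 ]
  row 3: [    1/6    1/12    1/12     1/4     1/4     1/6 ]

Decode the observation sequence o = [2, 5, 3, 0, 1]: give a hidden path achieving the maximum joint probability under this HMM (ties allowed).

t=0: δ = [5.556e-02, 2.778e-02, 2.083e-02, 3.472e-02]  (obs o_0=2)
t=1: δ = [1.157e-03, 3.472e-03, 2.315e-03, 2.894e-03]  ψ = [0, 0, 0, 3]  (obs o_1=5)
t=2: δ = [1.929e-04, 1.929e-04, 8.038e-05, 3.617e-04]  ψ = [1, 1, 3, 3]  (obs o_2=3)
t=3: δ = [5.358e-06, 1.507e-05, 1.507e-05, 3.014e-05]  ψ = [1, 3, 3, 3]  (obs o_3=0)
t=4: δ = [4.186e-07, 6.279e-07, 4.186e-07, 1.256e-06]  ψ = [1, 3, 3, 3]  (obs o_4=1)
backtrack: best end state = 3; path = [3, 3, 3, 3, 3]

path = [3, 3, 3, 3, 3]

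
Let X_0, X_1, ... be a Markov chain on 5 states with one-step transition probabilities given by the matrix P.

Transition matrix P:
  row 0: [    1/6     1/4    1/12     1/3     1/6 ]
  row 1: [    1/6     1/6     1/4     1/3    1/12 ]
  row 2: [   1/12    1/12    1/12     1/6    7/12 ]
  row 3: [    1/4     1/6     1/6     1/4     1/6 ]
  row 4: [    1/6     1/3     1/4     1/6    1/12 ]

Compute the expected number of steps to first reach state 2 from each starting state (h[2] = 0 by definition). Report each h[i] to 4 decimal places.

h = [6.0027, 5.1506, 0.0000, 5.6065, 5.0746]

First-step conditioning: h[2] = 0; for i ≠ 2, h[i] = 1 + Σ_k P[i][k]·h[k].
  h[0] = 1 + 1/6·h[0] + 1/4·h[1] + 1/3·h[3] + 1/6·h[4]
  h[1] = 1 + 1/6·h[0] + 1/6·h[1] + 1/3·h[3] + 1/12·h[4]
  h[3] = 1 + 1/4·h[0] + 1/6·h[1] + 1/4·h[3] + 1/6·h[4]
  h[4] = 1 + 1/6·h[0] + 1/3·h[1] + 1/6·h[3] + 1/12·h[4]
Solving the 4×4 linear system over states ≠ 2 gives exactly h = [4424/737, 3796/737, 0, 4132/737, 340/67] (h[2] = 0 is the target).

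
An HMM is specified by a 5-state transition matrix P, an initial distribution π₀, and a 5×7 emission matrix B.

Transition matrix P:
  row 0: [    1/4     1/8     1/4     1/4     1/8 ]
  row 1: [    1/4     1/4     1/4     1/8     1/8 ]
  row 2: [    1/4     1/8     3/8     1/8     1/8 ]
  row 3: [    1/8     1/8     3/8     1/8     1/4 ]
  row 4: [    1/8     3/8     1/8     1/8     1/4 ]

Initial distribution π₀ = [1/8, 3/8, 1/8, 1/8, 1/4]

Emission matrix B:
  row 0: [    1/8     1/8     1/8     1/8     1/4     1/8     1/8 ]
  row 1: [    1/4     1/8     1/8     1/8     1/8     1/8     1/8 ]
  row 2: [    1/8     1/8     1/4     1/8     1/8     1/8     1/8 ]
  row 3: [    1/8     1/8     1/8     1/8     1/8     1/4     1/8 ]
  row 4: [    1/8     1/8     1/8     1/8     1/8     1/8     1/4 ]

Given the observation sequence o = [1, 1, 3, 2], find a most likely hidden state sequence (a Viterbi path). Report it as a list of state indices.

t=0: δ = [1.562e-02, 4.688e-02, 1.562e-02, 1.562e-02, 3.125e-02]  (obs o_0=1)
t=1: δ = [1.465e-03, 1.465e-03, 1.465e-03, 7.324e-04, 9.766e-04]  ψ = [1, 1, 1, 1, 4]  (obs o_1=1)
t=2: δ = [4.578e-05, 4.578e-05, 6.866e-05, 4.578e-05, 3.052e-05]  ψ = [0, 1, 2, 0, 4]  (obs o_2=3)
t=3: δ = [2.146e-06, 1.431e-06, 6.437e-06, 1.431e-06, 1.431e-06]  ψ = [2, 1, 2, 0, 3]  (obs o_3=2)
backtrack: best end state = 2; path = [1, 2, 2, 2]

path = [1, 2, 2, 2]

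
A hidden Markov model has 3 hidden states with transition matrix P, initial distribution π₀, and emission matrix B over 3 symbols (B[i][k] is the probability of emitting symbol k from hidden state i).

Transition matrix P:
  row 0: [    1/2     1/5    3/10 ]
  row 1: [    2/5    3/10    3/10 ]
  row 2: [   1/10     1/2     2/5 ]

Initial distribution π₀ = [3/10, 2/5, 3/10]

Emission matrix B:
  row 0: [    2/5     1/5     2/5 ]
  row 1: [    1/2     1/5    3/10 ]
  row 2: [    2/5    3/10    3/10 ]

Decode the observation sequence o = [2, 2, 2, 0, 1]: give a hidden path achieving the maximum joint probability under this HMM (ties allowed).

path = [0, 0, 0, 0, 0]

t=0: δ = [1.200e-01, 1.200e-01, 9.000e-02]  (obs o_0=2)
t=1: δ = [2.400e-02, 1.350e-02, 1.080e-02]  ψ = [0, 2, 0]  (obs o_1=2)
t=2: δ = [4.800e-03, 1.620e-03, 2.160e-03]  ψ = [0, 2, 0]  (obs o_2=2)
t=3: δ = [9.600e-04, 5.400e-04, 5.760e-04]  ψ = [0, 2, 0]  (obs o_3=0)
t=4: δ = [9.600e-05, 5.760e-05, 8.640e-05]  ψ = [0, 2, 0]  (obs o_4=1)
backtrack: best end state = 0; path = [0, 0, 0, 0, 0]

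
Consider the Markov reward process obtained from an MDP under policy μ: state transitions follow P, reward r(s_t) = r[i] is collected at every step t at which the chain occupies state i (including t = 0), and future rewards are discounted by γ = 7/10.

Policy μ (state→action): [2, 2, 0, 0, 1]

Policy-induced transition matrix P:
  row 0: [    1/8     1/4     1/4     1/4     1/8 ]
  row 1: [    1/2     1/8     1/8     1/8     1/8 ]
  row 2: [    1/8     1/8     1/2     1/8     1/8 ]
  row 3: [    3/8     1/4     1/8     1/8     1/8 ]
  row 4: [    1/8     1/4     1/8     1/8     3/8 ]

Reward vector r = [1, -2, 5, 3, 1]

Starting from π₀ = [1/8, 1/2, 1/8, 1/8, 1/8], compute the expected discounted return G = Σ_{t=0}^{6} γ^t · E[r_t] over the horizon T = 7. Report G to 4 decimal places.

t=0: π = [0.1250, 0.5000, 0.1250, 0.1250, 0.1250], E[r] = 0.2500, γ^t·E[r] = 0.250000, running G = 0.250000
t=1: π = [0.3438, 0.1719, 0.1875, 0.1406, 0.1563], E[r] = 1.5156, γ^t·E[r] = 1.060938, running G = 1.310938
t=2: π = [0.2246, 0.2051, 0.2383, 0.1680, 0.1641], E[r] = 1.6738, γ^t·E[r] = 0.820176, running G = 2.131113
t=3: π = [0.2439, 0.1946, 0.2424, 0.1531, 0.1660], E[r] = 1.6921, γ^t·E[r] = 0.580404, running G = 2.711517
t=4: π = [0.2362, 0.1954, 0.2464, 0.1555, 0.1665], E[r] = 1.7104, γ^t·E[r] = 0.410679, running G = 3.122196
t=5: π = [0.2371, 0.1948, 0.2469, 0.1545, 0.1666], E[r] = 1.7124, γ^t·E[r] = 0.287810, running G = 3.410006
t=6: π = [0.2367, 0.1948, 0.2472, 0.1546, 0.1667], E[r] = 1.7139, γ^t·E[r] = 0.201637, running G = 3.611643

G = 3.6116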